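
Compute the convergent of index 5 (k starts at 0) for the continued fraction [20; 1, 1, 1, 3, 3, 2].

743/36

Using pₖ = aₖpₖ₋₁ + pₖ₋₂, qₖ = aₖqₖ₋₁ + qₖ₋₂ (with p₋₁=1, p₋₂=0, q₋₁=0, q₋₂=1):
  k=0: a=20, p=20, q=1
  k=1: a=1, p=21, q=1
  k=2: a=1, p=41, q=2
  k=3: a=1, p=62, q=3
  k=4: a=3, p=227, q=11
  k=5: a=3, p=743, q=36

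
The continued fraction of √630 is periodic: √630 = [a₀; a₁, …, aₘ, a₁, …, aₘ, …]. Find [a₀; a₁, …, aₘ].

a₀ = ⌊√630⌋ = 25.

[25; 10, 50]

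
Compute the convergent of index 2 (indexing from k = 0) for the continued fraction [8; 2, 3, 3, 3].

Using pₖ = aₖpₖ₋₁ + pₖ₋₂, qₖ = aₖqₖ₋₁ + qₖ₋₂ (with p₋₁=1, p₋₂=0, q₋₁=0, q₋₂=1):
  k=0: a=8, p=8, q=1
  k=1: a=2, p=17, q=2
  k=2: a=3, p=59, q=7

59/7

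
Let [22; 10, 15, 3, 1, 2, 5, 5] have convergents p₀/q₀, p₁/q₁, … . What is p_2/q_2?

Using pₖ = aₖpₖ₋₁ + pₖ₋₂, qₖ = aₖqₖ₋₁ + qₖ₋₂ (with p₋₁=1, p₋₂=0, q₋₁=0, q₋₂=1):
  k=0: a=22, p=22, q=1
  k=1: a=10, p=221, q=10
  k=2: a=15, p=3337, q=151

3337/151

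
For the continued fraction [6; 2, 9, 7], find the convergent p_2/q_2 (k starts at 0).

Using pₖ = aₖpₖ₋₁ + pₖ₋₂, qₖ = aₖqₖ₋₁ + qₖ₋₂ (with p₋₁=1, p₋₂=0, q₋₁=0, q₋₂=1):
  k=0: a=6, p=6, q=1
  k=1: a=2, p=13, q=2
  k=2: a=9, p=123, q=19

123/19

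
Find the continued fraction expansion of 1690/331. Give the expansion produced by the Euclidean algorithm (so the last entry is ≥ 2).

1690 = 5*331 + 35
331 = 9*35 + 16
35 = 2*16 + 3
16 = 5*3 + 1
3 = 3*1 + 0  (stop)
So 1690/331 = [5; 9, 2, 5, 3].

[5; 9, 2, 5, 3]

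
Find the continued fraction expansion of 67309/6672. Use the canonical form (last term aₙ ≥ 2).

[10; 11, 3, 19, 3, 3]

67309 = 10×6672 + 589
6672 = 11×589 + 193
589 = 3×193 + 10
193 = 19×10 + 3
10 = 3×3 + 1
3 = 3×1 + 0  (stop)
So 67309/6672 = [10; 11, 3, 19, 3, 3].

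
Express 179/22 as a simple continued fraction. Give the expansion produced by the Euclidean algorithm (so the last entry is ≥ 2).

179 = 8×22 + 3
22 = 7×3 + 1
3 = 3×1 + 0  (stop)
So 179/22 = [8; 7, 3].

[8; 7, 3]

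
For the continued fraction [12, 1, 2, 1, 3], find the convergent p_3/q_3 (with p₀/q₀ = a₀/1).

51/4

Using pₖ = aₖpₖ₋₁ + pₖ₋₂, qₖ = aₖqₖ₋₁ + qₖ₋₂ (with p₋₁=1, p₋₂=0, q₋₁=0, q₋₂=1):
  k=0: a=12, p=12, q=1
  k=1: a=1, p=13, q=1
  k=2: a=2, p=38, q=3
  k=3: a=1, p=51, q=4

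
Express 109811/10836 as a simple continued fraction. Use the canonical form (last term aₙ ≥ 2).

[10; 7, 2, 7, 3, 3, 9]

109811 = 10×10836 + 1451
10836 = 7×1451 + 679
1451 = 2×679 + 93
679 = 7×93 + 28
93 = 3×28 + 9
28 = 3×9 + 1
9 = 9×1 + 0  (stop)
So 109811/10836 = [10; 7, 2, 7, 3, 3, 9].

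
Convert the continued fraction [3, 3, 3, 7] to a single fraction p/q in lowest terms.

Using pₖ = aₖpₖ₋₁ + pₖ₋₂ and qₖ = aₖqₖ₋₁ + qₖ₋₂:
  k=0: a=3, p=3, q=1
  k=1: a=3, p=10, q=3
  k=2: a=3, p=33, q=10
  k=3: a=7, p=241, q=73

241/73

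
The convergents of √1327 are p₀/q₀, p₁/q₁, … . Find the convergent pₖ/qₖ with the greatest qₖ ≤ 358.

9362/257

√1327 = [36; 2, 2, 1, 35, 1, 2, 2, 72, …] (period length 8).
Convergents:
  p_0/q_0 = 36/1
  p_1/q_1 = 73/2
  p_2/q_2 = 182/5
  p_3/q_3 = 255/7
  p_4/q_4 = 9107/250
  p_5/q_5 = 9362/257
  p_6/q_6 = 27831/764
q_5 = 257 ≤ 358 < 764 = q_6, so the answer is 9362/257.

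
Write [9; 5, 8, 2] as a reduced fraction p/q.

Fold from the inside: start with 2/1.
  8 + 1/2 = 17/2
  5 + 2/17 = 87/17
  9 + 17/87 = 800/87

800/87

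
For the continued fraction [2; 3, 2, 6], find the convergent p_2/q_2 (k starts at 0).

Using pₖ = aₖpₖ₋₁ + pₖ₋₂, qₖ = aₖqₖ₋₁ + qₖ₋₂ (with p₋₁=1, p₋₂=0, q₋₁=0, q₋₂=1):
  k=0: a=2, p=2, q=1
  k=1: a=3, p=7, q=3
  k=2: a=2, p=16, q=7

16/7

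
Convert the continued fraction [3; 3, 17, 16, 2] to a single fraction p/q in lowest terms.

Using pₖ = aₖpₖ₋₁ + pₖ₋₂ and qₖ = aₖqₖ₋₁ + qₖ₋₂:
  k=0: a=3, p=3, q=1
  k=1: a=3, p=10, q=3
  k=2: a=17, p=173, q=52
  k=3: a=16, p=2778, q=835
  k=4: a=2, p=5729, q=1722

5729/1722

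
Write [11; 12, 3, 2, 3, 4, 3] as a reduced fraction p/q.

45356/4093

Fold from the inside: start with 3/1.
  4 + 1/3 = 13/3
  3 + 3/13 = 42/13
  2 + 13/42 = 97/42
  3 + 42/97 = 333/97
  12 + 97/333 = 4093/333
  11 + 333/4093 = 45356/4093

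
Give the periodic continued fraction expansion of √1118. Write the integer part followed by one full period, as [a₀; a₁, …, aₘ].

a₀ = ⌊√1118⌋ = 33.
With m₀=0, d₀=1 and mₖ₊₁ = dₖaₖ − mₖ, dₖ₊₁ = (n − mₖ₊₁²)/dₖ, aₖ₊₁ = ⌊(a₀+mₖ₊₁)/dₖ₊₁⌋:
  k=1: m=33, d=29, a=2
  k=2: m=25, d=17, a=3
  k=3: m=26, d=26, a=2
  k=4: m=26, d=17, a=3
  k=5: m=25, d=29, a=2
  k=6: m=33, d=1, a=66
d=1 and a=2a₀=66 at k=6, so the next step gives (m, d) = (33, 29) again — its k=1 value — and the period has length 6.

[33; 2, 3, 2, 3, 2, 66]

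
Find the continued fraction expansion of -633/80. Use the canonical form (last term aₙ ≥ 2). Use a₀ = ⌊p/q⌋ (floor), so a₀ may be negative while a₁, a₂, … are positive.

-633 = -8*80 + 7
80 = 11*7 + 3
7 = 2*3 + 1
3 = 3*1 + 0  (stop)
So -633/80 = [-8; 11, 2, 3].

[-8; 11, 2, 3]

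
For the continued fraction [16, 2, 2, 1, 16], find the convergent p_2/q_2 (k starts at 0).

82/5

Using pₖ = aₖpₖ₋₁ + pₖ₋₂, qₖ = aₖqₖ₋₁ + qₖ₋₂ (with p₋₁=1, p₋₂=0, q₋₁=0, q₋₂=1):
  k=0: a=16, p=16, q=1
  k=1: a=2, p=33, q=2
  k=2: a=2, p=82, q=5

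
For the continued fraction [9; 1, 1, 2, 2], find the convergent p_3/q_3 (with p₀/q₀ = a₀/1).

Using pₖ = aₖpₖ₋₁ + pₖ₋₂, qₖ = aₖqₖ₋₁ + qₖ₋₂ (with p₋₁=1, p₋₂=0, q₋₁=0, q₋₂=1):
  k=0: a=9, p=9, q=1
  k=1: a=1, p=10, q=1
  k=2: a=1, p=19, q=2
  k=3: a=2, p=48, q=5

48/5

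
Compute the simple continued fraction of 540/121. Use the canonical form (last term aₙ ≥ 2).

[4; 2, 6, 4, 2]

540 = 4×121 + 56
121 = 2×56 + 9
56 = 6×9 + 2
9 = 4×2 + 1
2 = 2×1 + 0  (stop)
So 540/121 = [4; 2, 6, 4, 2].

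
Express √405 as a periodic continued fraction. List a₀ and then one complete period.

a₀ = ⌊√405⌋ = 20.
With m₀=0, d₀=1 and mₖ₊₁ = dₖaₖ − mₖ, dₖ₊₁ = (n − mₖ₊₁²)/dₖ, aₖ₊₁ = ⌊(a₀+mₖ₊₁)/dₖ₊₁⌋:
  k=1: m=20, d=5, a=8
  k=2: m=20, d=1, a=40
d=1 and a=2a₀=40 at k=2, so the next step gives (m, d) = (20, 5) again — its k=1 value — and the period has length 2.

[20; 8, 40]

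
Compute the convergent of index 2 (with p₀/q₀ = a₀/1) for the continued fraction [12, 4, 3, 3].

159/13

Using pₖ = aₖpₖ₋₁ + pₖ₋₂, qₖ = aₖqₖ₋₁ + qₖ₋₂ (with p₋₁=1, p₋₂=0, q₋₁=0, q₋₂=1):
  k=0: a=12, p=12, q=1
  k=1: a=4, p=49, q=4
  k=2: a=3, p=159, q=13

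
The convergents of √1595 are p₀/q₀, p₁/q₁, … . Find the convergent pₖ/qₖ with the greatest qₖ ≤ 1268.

50441/1263

√1595 = [39; 1, 14, 1, 78, …] (period length 4).
Convergents:
  p_0/q_0 = 39/1
  p_1/q_1 = 40/1
  p_2/q_2 = 599/15
  p_3/q_3 = 639/16
  p_4/q_4 = 50441/1263
  p_5/q_5 = 51080/1279
q_4 = 1263 ≤ 1268 < 1279 = q_5, so the answer is 50441/1263.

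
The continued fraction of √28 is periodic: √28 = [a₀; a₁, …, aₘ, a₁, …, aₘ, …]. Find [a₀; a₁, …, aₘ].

a₀ = ⌊√28⌋ = 5.
With m₀=0, d₀=1 and mₖ₊₁ = dₖaₖ − mₖ, dₖ₊₁ = (n − mₖ₊₁²)/dₖ, aₖ₊₁ = ⌊(a₀+mₖ₊₁)/dₖ₊₁⌋:
  k=1: m=5, d=3, a=3
  k=2: m=4, d=4, a=2
  k=3: m=4, d=3, a=3
  k=4: m=5, d=1, a=10
d=1 and a=2a₀=10 at k=4, so the next step gives (m, d) = (5, 3) again — its k=1 value — and the period has length 4.

[5; 3, 2, 3, 10]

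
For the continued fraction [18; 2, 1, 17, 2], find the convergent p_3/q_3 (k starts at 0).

972/53

Using pₖ = aₖpₖ₋₁ + pₖ₋₂, qₖ = aₖqₖ₋₁ + qₖ₋₂ (with p₋₁=1, p₋₂=0, q₋₁=0, q₋₂=1):
  k=0: a=18, p=18, q=1
  k=1: a=2, p=37, q=2
  k=2: a=1, p=55, q=3
  k=3: a=17, p=972, q=53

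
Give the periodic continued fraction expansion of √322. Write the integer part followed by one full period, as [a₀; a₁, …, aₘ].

a₀ = ⌊√322⌋ = 17.

[17; 1, 16, 1, 34]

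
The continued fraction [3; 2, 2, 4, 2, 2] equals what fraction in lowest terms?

409/120

Using pₖ = aₖpₖ₋₁ + pₖ₋₂ and qₖ = aₖqₖ₋₁ + qₖ₋₂:
  k=0: a=3, p=3, q=1
  k=1: a=2, p=7, q=2
  k=2: a=2, p=17, q=5
  k=3: a=4, p=75, q=22
  k=4: a=2, p=167, q=49
  k=5: a=2, p=409, q=120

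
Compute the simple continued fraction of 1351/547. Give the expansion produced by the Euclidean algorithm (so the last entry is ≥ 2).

[2; 2, 7, 1, 3, 1, 2, 2]

1351 = 2*547 + 257
547 = 2*257 + 33
257 = 7*33 + 26
33 = 1*26 + 7
26 = 3*7 + 5
7 = 1*5 + 2
5 = 2*2 + 1
2 = 2*1 + 0  (stop)
So 1351/547 = [2; 2, 7, 1, 3, 1, 2, 2].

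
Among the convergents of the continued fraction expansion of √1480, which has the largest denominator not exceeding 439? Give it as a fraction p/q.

√1480 = [38; 2, 8, 19, 8, 2, 76, …] (period length 6).
Convergents:
  p_0/q_0 = 38/1
  p_1/q_1 = 77/2
  p_2/q_2 = 654/17
  p_3/q_3 = 12503/325
  p_4/q_4 = 100678/2617
q_3 = 325 ≤ 439 < 2617 = q_4, so the answer is 12503/325.

12503/325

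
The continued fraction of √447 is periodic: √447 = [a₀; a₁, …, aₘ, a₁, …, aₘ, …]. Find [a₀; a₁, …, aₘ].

a₀ = ⌊√447⌋ = 21.
With m₀=0, d₀=1 and mₖ₊₁ = dₖaₖ − mₖ, dₖ₊₁ = (n − mₖ₊₁²)/dₖ, aₖ₊₁ = ⌊(a₀+mₖ₊₁)/dₖ₊₁⌋:
  k=1: m=21, d=6, a=7
  k=2: m=21, d=1, a=42
d=1 and a=2a₀=42 at k=2, so the next step gives (m, d) = (21, 6) again — its k=1 value — and the period has length 2.

[21; 7, 42]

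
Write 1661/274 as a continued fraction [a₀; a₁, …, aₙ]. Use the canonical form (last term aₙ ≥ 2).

1661 = 6×274 + 17
274 = 16×17 + 2
17 = 8×2 + 1
2 = 2×1 + 0  (stop)
So 1661/274 = [6; 16, 8, 2].

[6; 16, 8, 2]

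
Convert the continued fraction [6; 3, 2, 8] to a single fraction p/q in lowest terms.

371/59

Fold from the inside: start with 8/1.
  2 + 1/8 = 17/8
  3 + 8/17 = 59/17
  6 + 17/59 = 371/59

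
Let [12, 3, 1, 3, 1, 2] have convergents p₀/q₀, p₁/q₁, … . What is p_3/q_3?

184/15

Using pₖ = aₖpₖ₋₁ + pₖ₋₂, qₖ = aₖqₖ₋₁ + qₖ₋₂ (with p₋₁=1, p₋₂=0, q₋₁=0, q₋₂=1):
  k=0: a=12, p=12, q=1
  k=1: a=3, p=37, q=3
  k=2: a=1, p=49, q=4
  k=3: a=3, p=184, q=15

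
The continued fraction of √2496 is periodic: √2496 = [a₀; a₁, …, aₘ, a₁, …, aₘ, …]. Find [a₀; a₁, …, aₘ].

a₀ = ⌊√2496⌋ = 49.
With m₀=0, d₀=1 and mₖ₊₁ = dₖaₖ − mₖ, dₖ₊₁ = (n − mₖ₊₁²)/dₖ, aₖ₊₁ = ⌊(a₀+mₖ₊₁)/dₖ₊₁⌋:
  k=1: m=49, d=95, a=1
  k=2: m=46, d=4, a=23
  k=3: m=46, d=95, a=1
  k=4: m=49, d=1, a=98
d=1 and a=2a₀=98 at k=4, so the next step gives (m, d) = (49, 95) again — its k=1 value — and the period has length 4.

[49; 1, 23, 1, 98]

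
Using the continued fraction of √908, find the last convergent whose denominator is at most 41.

√908 = [30; 7, 1, 1, 14, 1, 1, 7, 60, …] (period length 8).
Convergents:
  p_0/q_0 = 30/1
  p_1/q_1 = 211/7
  p_2/q_2 = 241/8
  p_3/q_3 = 452/15
  p_4/q_4 = 6569/218
q_3 = 15 ≤ 41 < 218 = q_4, so the answer is 452/15.

452/15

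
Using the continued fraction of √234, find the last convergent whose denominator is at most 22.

153/10

√234 = [15; 3, 2, 1, 2, 1, 2, 3, 30, …] (period length 8).
Convergents:
  p_0/q_0 = 15/1
  p_1/q_1 = 46/3
  p_2/q_2 = 107/7
  p_3/q_3 = 153/10
  p_4/q_4 = 413/27
q_3 = 10 ≤ 22 < 27 = q_4, so the answer is 153/10.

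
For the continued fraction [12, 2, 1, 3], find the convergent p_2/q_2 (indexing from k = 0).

37/3

Using pₖ = aₖpₖ₋₁ + pₖ₋₂, qₖ = aₖqₖ₋₁ + qₖ₋₂ (with p₋₁=1, p₋₂=0, q₋₁=0, q₋₂=1):
  k=0: a=12, p=12, q=1
  k=1: a=2, p=25, q=2
  k=2: a=1, p=37, q=3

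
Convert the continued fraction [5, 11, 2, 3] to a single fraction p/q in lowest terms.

Fold from the inside: start with 3/1.
  2 + 1/3 = 7/3
  11 + 3/7 = 80/7
  5 + 7/80 = 407/80

407/80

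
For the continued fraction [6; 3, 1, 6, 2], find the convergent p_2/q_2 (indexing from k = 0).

25/4

Using pₖ = aₖpₖ₋₁ + pₖ₋₂, qₖ = aₖqₖ₋₁ + qₖ₋₂ (with p₋₁=1, p₋₂=0, q₋₁=0, q₋₂=1):
  k=0: a=6, p=6, q=1
  k=1: a=3, p=19, q=3
  k=2: a=1, p=25, q=4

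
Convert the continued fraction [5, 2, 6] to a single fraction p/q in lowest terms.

71/13

Fold from the inside: start with 6/1.
  2 + 1/6 = 13/6
  5 + 6/13 = 71/13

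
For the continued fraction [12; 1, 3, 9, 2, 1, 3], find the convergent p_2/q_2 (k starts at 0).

Using pₖ = aₖpₖ₋₁ + pₖ₋₂, qₖ = aₖqₖ₋₁ + qₖ₋₂ (with p₋₁=1, p₋₂=0, q₋₁=0, q₋₂=1):
  k=0: a=12, p=12, q=1
  k=1: a=1, p=13, q=1
  k=2: a=3, p=51, q=4

51/4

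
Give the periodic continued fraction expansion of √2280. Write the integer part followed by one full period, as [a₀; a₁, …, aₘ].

[47; 1, 2, 1, 94]

a₀ = ⌊√2280⌋ = 47.
With m₀=0, d₀=1 and mₖ₊₁ = dₖaₖ − mₖ, dₖ₊₁ = (n − mₖ₊₁²)/dₖ, aₖ₊₁ = ⌊(a₀+mₖ₊₁)/dₖ₊₁⌋:
  k=1: m=47, d=71, a=1
  k=2: m=24, d=24, a=2
  k=3: m=24, d=71, a=1
  k=4: m=47, d=1, a=94
d=1 and a=2a₀=94 at k=4, so the next step gives (m, d) = (47, 71) again — its k=1 value — and the period has length 4.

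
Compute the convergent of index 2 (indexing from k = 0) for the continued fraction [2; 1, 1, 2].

Using pₖ = aₖpₖ₋₁ + pₖ₋₂, qₖ = aₖqₖ₋₁ + qₖ₋₂ (with p₋₁=1, p₋₂=0, q₋₁=0, q₋₂=1):
  k=0: a=2, p=2, q=1
  k=1: a=1, p=3, q=1
  k=2: a=1, p=5, q=2

5/2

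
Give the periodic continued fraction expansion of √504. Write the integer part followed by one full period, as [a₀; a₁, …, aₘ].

a₀ = ⌊√504⌋ = 22.
With m₀=0, d₀=1 and mₖ₊₁ = dₖaₖ − mₖ, dₖ₊₁ = (n − mₖ₊₁²)/dₖ, aₖ₊₁ = ⌊(a₀+mₖ₊₁)/dₖ₊₁⌋:
  k=1: m=22, d=20, a=2
  k=2: m=18, d=9, a=4
  k=3: m=18, d=20, a=2
  k=4: m=22, d=1, a=44
d=1 and a=2a₀=44 at k=4, so the next step gives (m, d) = (22, 20) again — its k=1 value — and the period has length 4.

[22; 2, 4, 2, 44]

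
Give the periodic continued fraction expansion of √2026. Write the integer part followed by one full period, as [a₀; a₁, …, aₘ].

[45; 90]

a₀ = ⌊√2026⌋ = 45.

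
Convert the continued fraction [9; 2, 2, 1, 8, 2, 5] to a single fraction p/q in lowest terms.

6655/706

Fold from the inside: start with 5/1.
  2 + 1/5 = 11/5
  8 + 5/11 = 93/11
  1 + 11/93 = 104/93
  2 + 93/104 = 301/104
  2 + 104/301 = 706/301
  9 + 301/706 = 6655/706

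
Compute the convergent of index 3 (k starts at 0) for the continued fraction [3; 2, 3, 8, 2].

Using pₖ = aₖpₖ₋₁ + pₖ₋₂, qₖ = aₖqₖ₋₁ + qₖ₋₂ (with p₋₁=1, p₋₂=0, q₋₁=0, q₋₂=1):
  k=0: a=3, p=3, q=1
  k=1: a=2, p=7, q=2
  k=2: a=3, p=24, q=7
  k=3: a=8, p=199, q=58

199/58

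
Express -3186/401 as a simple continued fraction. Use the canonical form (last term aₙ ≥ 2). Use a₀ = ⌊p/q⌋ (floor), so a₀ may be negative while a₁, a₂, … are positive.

[-8; 18, 4, 2, 2]

-3186 = -8*401 + 22
401 = 18*22 + 5
22 = 4*5 + 2
5 = 2*2 + 1
2 = 2*1 + 0  (stop)
So -3186/401 = [-8; 18, 4, 2, 2].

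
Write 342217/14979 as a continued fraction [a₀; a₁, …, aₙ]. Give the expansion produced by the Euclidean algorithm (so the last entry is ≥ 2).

342217 = 22×14979 + 12679
14979 = 1×12679 + 2300
12679 = 5×2300 + 1179
2300 = 1×1179 + 1121
1179 = 1×1121 + 58
1121 = 19×58 + 19
58 = 3×19 + 1
19 = 19×1 + 0  (stop)
So 342217/14979 = [22; 1, 5, 1, 1, 19, 3, 19].

[22; 1, 5, 1, 1, 19, 3, 19]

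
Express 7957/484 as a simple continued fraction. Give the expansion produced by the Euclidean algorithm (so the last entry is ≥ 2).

[16; 2, 3, 1, 2, 19]

7957 = 16*484 + 213
484 = 2*213 + 58
213 = 3*58 + 39
58 = 1*39 + 19
39 = 2*19 + 1
19 = 19*1 + 0  (stop)
So 7957/484 = [16; 2, 3, 1, 2, 19].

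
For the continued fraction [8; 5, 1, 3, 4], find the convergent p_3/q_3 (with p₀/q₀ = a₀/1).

Using pₖ = aₖpₖ₋₁ + pₖ₋₂, qₖ = aₖqₖ₋₁ + qₖ₋₂ (with p₋₁=1, p₋₂=0, q₋₁=0, q₋₂=1):
  k=0: a=8, p=8, q=1
  k=1: a=5, p=41, q=5
  k=2: a=1, p=49, q=6
  k=3: a=3, p=188, q=23

188/23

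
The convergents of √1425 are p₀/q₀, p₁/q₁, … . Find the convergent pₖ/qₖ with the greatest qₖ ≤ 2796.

45601/1208

√1425 = [37; 1, 2, 1, 74, …] (period length 4).
Convergents:
  p_0/q_0 = 37/1
  p_1/q_1 = 38/1
  p_2/q_2 = 113/3
  p_3/q_3 = 151/4
  p_4/q_4 = 11287/299
  p_5/q_5 = 11438/303
  p_6/q_6 = 34163/905
  p_7/q_7 = 45601/1208
  p_8/q_8 = 3408637/90297
q_7 = 1208 ≤ 2796 < 90297 = q_8, so the answer is 45601/1208.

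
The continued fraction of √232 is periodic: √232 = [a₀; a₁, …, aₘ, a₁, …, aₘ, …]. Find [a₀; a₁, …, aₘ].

[15; 4, 3, 7, 3, 4, 30]

a₀ = ⌊√232⌋ = 15.
With m₀=0, d₀=1 and mₖ₊₁ = dₖaₖ − mₖ, dₖ₊₁ = (n − mₖ₊₁²)/dₖ, aₖ₊₁ = ⌊(a₀+mₖ₊₁)/dₖ₊₁⌋:
  k=1: m=15, d=7, a=4
  k=2: m=13, d=9, a=3
  k=3: m=14, d=4, a=7
  k=4: m=14, d=9, a=3
  k=5: m=13, d=7, a=4
  k=6: m=15, d=1, a=30
d=1 and a=2a₀=30 at k=6, so the next step gives (m, d) = (15, 7) again — its k=1 value — and the period has length 6.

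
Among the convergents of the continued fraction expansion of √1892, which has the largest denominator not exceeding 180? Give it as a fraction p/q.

√1892 = [43; 2, 86, …] (period length 2).
Convergents:
  p_0/q_0 = 43/1
  p_1/q_1 = 87/2
  p_2/q_2 = 7525/173
  p_3/q_3 = 15137/348
q_2 = 173 ≤ 180 < 348 = q_3, so the answer is 7525/173.

7525/173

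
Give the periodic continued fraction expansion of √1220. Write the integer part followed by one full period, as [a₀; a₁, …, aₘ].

a₀ = ⌊√1220⌋ = 34.
With m₀=0, d₀=1 and mₖ₊₁ = dₖaₖ − mₖ, dₖ₊₁ = (n − mₖ₊₁²)/dₖ, aₖ₊₁ = ⌊(a₀+mₖ₊₁)/dₖ₊₁⌋:
  k=1: m=34, d=64, a=1
  k=2: m=30, d=5, a=12
  k=3: m=30, d=64, a=1
  k=4: m=34, d=1, a=68
d=1 and a=2a₀=68 at k=4, so the next step gives (m, d) = (34, 64) again — its k=1 value — and the period has length 4.

[34; 1, 12, 1, 68]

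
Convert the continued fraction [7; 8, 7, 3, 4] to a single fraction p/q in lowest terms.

Using pₖ = aₖpₖ₋₁ + pₖ₋₂ and qₖ = aₖqₖ₋₁ + qₖ₋₂:
  k=0: a=7, p=7, q=1
  k=1: a=8, p=57, q=8
  k=2: a=7, p=406, q=57
  k=3: a=3, p=1275, q=179
  k=4: a=4, p=5506, q=773

5506/773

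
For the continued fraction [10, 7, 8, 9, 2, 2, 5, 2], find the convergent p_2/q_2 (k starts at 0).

Using pₖ = aₖpₖ₋₁ + pₖ₋₂, qₖ = aₖqₖ₋₁ + qₖ₋₂ (with p₋₁=1, p₋₂=0, q₋₁=0, q₋₂=1):
  k=0: a=10, p=10, q=1
  k=1: a=7, p=71, q=7
  k=2: a=8, p=578, q=57

578/57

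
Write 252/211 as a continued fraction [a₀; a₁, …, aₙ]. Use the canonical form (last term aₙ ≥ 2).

252 = 1·211 + 41
211 = 5·41 + 6
41 = 6·6 + 5
6 = 1·5 + 1
5 = 5·1 + 0  (stop)
So 252/211 = [1; 5, 6, 1, 5].

[1; 5, 6, 1, 5]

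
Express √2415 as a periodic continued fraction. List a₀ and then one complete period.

[49; 7, 98]

a₀ = ⌊√2415⌋ = 49.
With m₀=0, d₀=1 and mₖ₊₁ = dₖaₖ − mₖ, dₖ₊₁ = (n − mₖ₊₁²)/dₖ, aₖ₊₁ = ⌊(a₀+mₖ₊₁)/dₖ₊₁⌋:
  k=1: m=49, d=14, a=7
  k=2: m=49, d=1, a=98
d=1 and a=2a₀=98 at k=2, so the next step gives (m, d) = (49, 14) again — its k=1 value — and the period has length 2.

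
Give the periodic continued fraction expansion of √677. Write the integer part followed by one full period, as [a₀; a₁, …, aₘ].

[26; 52]

a₀ = ⌊√677⌋ = 26.
With m₀=0, d₀=1 and mₖ₊₁ = dₖaₖ − mₖ, dₖ₊₁ = (n − mₖ₊₁²)/dₖ, aₖ₊₁ = ⌊(a₀+mₖ₊₁)/dₖ₊₁⌋:
  k=1: m=26, d=1, a=52
d=1 and a=2a₀=52 at k=1, so the next step gives (m, d) = (26, 1) again — its k=1 value — and the period has length 1.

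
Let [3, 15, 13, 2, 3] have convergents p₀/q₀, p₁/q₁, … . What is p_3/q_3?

1248/407

Using pₖ = aₖpₖ₋₁ + pₖ₋₂, qₖ = aₖqₖ₋₁ + qₖ₋₂ (with p₋₁=1, p₋₂=0, q₋₁=0, q₋₂=1):
  k=0: a=3, p=3, q=1
  k=1: a=15, p=46, q=15
  k=2: a=13, p=601, q=196
  k=3: a=2, p=1248, q=407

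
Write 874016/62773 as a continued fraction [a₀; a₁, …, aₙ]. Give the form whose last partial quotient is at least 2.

[13; 1, 12, 16, 3, 2, 3, 12]

874016 = 13*62773 + 57967
62773 = 1*57967 + 4806
57967 = 12*4806 + 295
4806 = 16*295 + 86
295 = 3*86 + 37
86 = 2*37 + 12
37 = 3*12 + 1
12 = 12*1 + 0  (stop)
So 874016/62773 = [13; 1, 12, 16, 3, 2, 3, 12].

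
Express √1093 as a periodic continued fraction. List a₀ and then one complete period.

[33; 16, 1, 1, 16, 66]

a₀ = ⌊√1093⌋ = 33.
With m₀=0, d₀=1 and mₖ₊₁ = dₖaₖ − mₖ, dₖ₊₁ = (n − mₖ₊₁²)/dₖ, aₖ₊₁ = ⌊(a₀+mₖ₊₁)/dₖ₊₁⌋:
  k=1: m=33, d=4, a=16
  k=2: m=31, d=33, a=1
  k=3: m=2, d=33, a=1
  k=4: m=31, d=4, a=16
  k=5: m=33, d=1, a=66
d=1 and a=2a₀=66 at k=5, so the next step gives (m, d) = (33, 4) again — its k=1 value — and the period has length 5.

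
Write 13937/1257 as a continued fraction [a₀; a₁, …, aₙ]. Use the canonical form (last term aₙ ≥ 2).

[11; 11, 2, 2, 1, 15]

13937 = 11*1257 + 110
1257 = 11*110 + 47
110 = 2*47 + 16
47 = 2*16 + 15
16 = 1*15 + 1
15 = 15*1 + 0  (stop)
So 13937/1257 = [11; 11, 2, 2, 1, 15].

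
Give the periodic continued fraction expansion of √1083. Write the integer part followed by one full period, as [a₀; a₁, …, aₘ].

a₀ = ⌊√1083⌋ = 32.
With m₀=0, d₀=1 and mₖ₊₁ = dₖaₖ − mₖ, dₖ₊₁ = (n − mₖ₊₁²)/dₖ, aₖ₊₁ = ⌊(a₀+mₖ₊₁)/dₖ₊₁⌋:
  k=1: m=32, d=59, a=1
  k=2: m=27, d=6, a=9
  k=3: m=27, d=59, a=1
  k=4: m=32, d=1, a=64
d=1 and a=2a₀=64 at k=4, so the next step gives (m, d) = (32, 59) again — its k=1 value — and the period has length 4.

[32; 1, 9, 1, 64]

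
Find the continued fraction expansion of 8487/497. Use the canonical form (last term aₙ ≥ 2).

8487 = 17·497 + 38
497 = 13·38 + 3
38 = 12·3 + 2
3 = 1·2 + 1
2 = 2·1 + 0  (stop)
So 8487/497 = [17; 13, 12, 1, 2].

[17; 13, 12, 1, 2]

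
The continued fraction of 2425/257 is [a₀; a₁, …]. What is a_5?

1

2425 = 9·257 + 112   →  a_0 = 9
257 = 2·112 + 33   →  a_1 = 2
112 = 3·33 + 13   →  a_2 = 3
33 = 2·13 + 7   →  a_3 = 2
13 = 1·7 + 6   →  a_4 = 1
7 = 1·6 + 1   →  a_5 = 1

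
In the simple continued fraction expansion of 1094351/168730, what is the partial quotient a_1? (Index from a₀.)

1094351 = 6·168730 + 81971   →  a_0 = 6
168730 = 2·81971 + 4788   →  a_1 = 2

2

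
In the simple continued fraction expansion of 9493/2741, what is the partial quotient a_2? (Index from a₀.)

9493 = 3·2741 + 1270   →  a_0 = 3
2741 = 2·1270 + 201   →  a_1 = 2
1270 = 6·201 + 64   →  a_2 = 6

6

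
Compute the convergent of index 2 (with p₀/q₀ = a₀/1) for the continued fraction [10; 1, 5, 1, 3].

65/6

Using pₖ = aₖpₖ₋₁ + pₖ₋₂, qₖ = aₖqₖ₋₁ + qₖ₋₂ (with p₋₁=1, p₋₂=0, q₋₁=0, q₋₂=1):
  k=0: a=10, p=10, q=1
  k=1: a=1, p=11, q=1
  k=2: a=5, p=65, q=6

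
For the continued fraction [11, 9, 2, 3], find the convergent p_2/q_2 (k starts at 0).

211/19

Using pₖ = aₖpₖ₋₁ + pₖ₋₂, qₖ = aₖqₖ₋₁ + qₖ₋₂ (with p₋₁=1, p₋₂=0, q₋₁=0, q₋₂=1):
  k=0: a=11, p=11, q=1
  k=1: a=9, p=100, q=9
  k=2: a=2, p=211, q=19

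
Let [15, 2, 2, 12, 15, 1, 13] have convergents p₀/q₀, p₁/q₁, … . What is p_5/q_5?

15357/997

Using pₖ = aₖpₖ₋₁ + pₖ₋₂, qₖ = aₖqₖ₋₁ + qₖ₋₂ (with p₋₁=1, p₋₂=0, q₋₁=0, q₋₂=1):
  k=0: a=15, p=15, q=1
  k=1: a=2, p=31, q=2
  k=2: a=2, p=77, q=5
  k=3: a=12, p=955, q=62
  k=4: a=15, p=14402, q=935
  k=5: a=1, p=15357, q=997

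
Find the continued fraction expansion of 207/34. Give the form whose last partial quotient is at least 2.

207 = 6·34 + 3
34 = 11·3 + 1
3 = 3·1 + 0  (stop)
So 207/34 = [6; 11, 3].

[6; 11, 3]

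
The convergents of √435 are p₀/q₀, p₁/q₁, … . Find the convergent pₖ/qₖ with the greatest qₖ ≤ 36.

146/7

√435 = [20; 1, 5, 1, 40, …] (period length 4).
Convergents:
  p_0/q_0 = 20/1
  p_1/q_1 = 21/1
  p_2/q_2 = 125/6
  p_3/q_3 = 146/7
  p_4/q_4 = 5965/286
q_3 = 7 ≤ 36 < 286 = q_4, so the answer is 146/7.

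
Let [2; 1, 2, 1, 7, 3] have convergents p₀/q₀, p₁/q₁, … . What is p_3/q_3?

Using pₖ = aₖpₖ₋₁ + pₖ₋₂, qₖ = aₖqₖ₋₁ + qₖ₋₂ (with p₋₁=1, p₋₂=0, q₋₁=0, q₋₂=1):
  k=0: a=2, p=2, q=1
  k=1: a=1, p=3, q=1
  k=2: a=2, p=8, q=3
  k=3: a=1, p=11, q=4

11/4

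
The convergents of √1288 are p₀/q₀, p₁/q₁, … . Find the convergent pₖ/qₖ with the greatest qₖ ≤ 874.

23220/647

√1288 = [35; 1, 7, 1, 70, …] (period length 4).
Convergents:
  p_0/q_0 = 35/1
  p_1/q_1 = 36/1
  p_2/q_2 = 287/8
  p_3/q_3 = 323/9
  p_4/q_4 = 22897/638
  p_5/q_5 = 23220/647
  p_6/q_6 = 185437/5167
q_5 = 647 ≤ 874 < 5167 = q_6, so the answer is 23220/647.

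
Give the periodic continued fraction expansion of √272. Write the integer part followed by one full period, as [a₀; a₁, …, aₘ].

a₀ = ⌊√272⌋ = 16.
With m₀=0, d₀=1 and mₖ₊₁ = dₖaₖ − mₖ, dₖ₊₁ = (n − mₖ₊₁²)/dₖ, aₖ₊₁ = ⌊(a₀+mₖ₊₁)/dₖ₊₁⌋:
  k=1: m=16, d=16, a=2
  k=2: m=16, d=1, a=32
d=1 and a=2a₀=32 at k=2, so the next step gives (m, d) = (16, 16) again — its k=1 value — and the period has length 2.

[16; 2, 32]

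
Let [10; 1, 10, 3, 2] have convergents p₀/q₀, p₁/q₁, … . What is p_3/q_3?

371/34

Using pₖ = aₖpₖ₋₁ + pₖ₋₂, qₖ = aₖqₖ₋₁ + qₖ₋₂ (with p₋₁=1, p₋₂=0, q₋₁=0, q₋₂=1):
  k=0: a=10, p=10, q=1
  k=1: a=1, p=11, q=1
  k=2: a=10, p=120, q=11
  k=3: a=3, p=371, q=34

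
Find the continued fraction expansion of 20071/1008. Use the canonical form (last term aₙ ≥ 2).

20071 = 19*1008 + 919
1008 = 1*919 + 89
919 = 10*89 + 29
89 = 3*29 + 2
29 = 14*2 + 1
2 = 2*1 + 0  (stop)
So 20071/1008 = [19; 1, 10, 3, 14, 2].

[19; 1, 10, 3, 14, 2]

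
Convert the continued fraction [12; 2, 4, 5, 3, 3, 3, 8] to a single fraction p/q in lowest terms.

Using pₖ = aₖpₖ₋₁ + pₖ₋₂ and qₖ = aₖqₖ₋₁ + qₖ₋₂:
  k=0: a=12, p=12, q=1
  k=1: a=2, p=25, q=2
  k=2: a=4, p=112, q=9
  k=3: a=5, p=585, q=47
  k=4: a=3, p=1867, q=150
  k=5: a=3, p=6186, q=497
  k=6: a=3, p=20425, q=1641
  k=7: a=8, p=169586, q=13625

169586/13625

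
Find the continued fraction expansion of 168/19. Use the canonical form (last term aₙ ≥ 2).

[8; 1, 5, 3]

168 = 8·19 + 16
19 = 1·16 + 3
16 = 5·3 + 1
3 = 3·1 + 0  (stop)
So 168/19 = [8; 1, 5, 3].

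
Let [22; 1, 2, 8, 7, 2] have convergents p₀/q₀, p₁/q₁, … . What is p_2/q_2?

68/3

Using pₖ = aₖpₖ₋₁ + pₖ₋₂, qₖ = aₖqₖ₋₁ + qₖ₋₂ (with p₋₁=1, p₋₂=0, q₋₁=0, q₋₂=1):
  k=0: a=22, p=22, q=1
  k=1: a=1, p=23, q=1
  k=2: a=2, p=68, q=3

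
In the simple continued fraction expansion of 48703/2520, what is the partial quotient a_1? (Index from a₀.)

48703 = 19·2520 + 823   →  a_0 = 19
2520 = 3·823 + 51   →  a_1 = 3

3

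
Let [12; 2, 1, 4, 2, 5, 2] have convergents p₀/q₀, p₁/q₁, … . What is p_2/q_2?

Using pₖ = aₖpₖ₋₁ + pₖ₋₂, qₖ = aₖqₖ₋₁ + qₖ₋₂ (with p₋₁=1, p₋₂=0, q₋₁=0, q₋₂=1):
  k=0: a=12, p=12, q=1
  k=1: a=2, p=25, q=2
  k=2: a=1, p=37, q=3

37/3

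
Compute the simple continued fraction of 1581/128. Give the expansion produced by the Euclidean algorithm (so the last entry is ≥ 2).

[12; 2, 1, 5, 2, 3]

1581 = 12*128 + 45
128 = 2*45 + 38
45 = 1*38 + 7
38 = 5*7 + 3
7 = 2*3 + 1
3 = 3*1 + 0  (stop)
So 1581/128 = [12; 2, 1, 5, 2, 3].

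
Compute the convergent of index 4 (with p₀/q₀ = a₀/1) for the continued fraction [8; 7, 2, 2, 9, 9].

2831/348

Using pₖ = aₖpₖ₋₁ + pₖ₋₂, qₖ = aₖqₖ₋₁ + qₖ₋₂ (with p₋₁=1, p₋₂=0, q₋₁=0, q₋₂=1):
  k=0: a=8, p=8, q=1
  k=1: a=7, p=57, q=7
  k=2: a=2, p=122, q=15
  k=3: a=2, p=301, q=37
  k=4: a=9, p=2831, q=348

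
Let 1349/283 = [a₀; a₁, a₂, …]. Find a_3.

3

1349 = 4·283 + 217   →  a_0 = 4
283 = 1·217 + 66   →  a_1 = 1
217 = 3·66 + 19   →  a_2 = 3
66 = 3·19 + 9   →  a_3 = 3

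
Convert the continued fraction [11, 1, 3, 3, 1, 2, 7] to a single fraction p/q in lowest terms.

Using pₖ = aₖpₖ₋₁ + pₖ₋₂ and qₖ = aₖqₖ₋₁ + qₖ₋₂:
  k=0: a=11, p=11, q=1
  k=1: a=1, p=12, q=1
  k=2: a=3, p=47, q=4
  k=3: a=3, p=153, q=13
  k=4: a=1, p=200, q=17
  k=5: a=2, p=553, q=47
  k=6: a=7, p=4071, q=346

4071/346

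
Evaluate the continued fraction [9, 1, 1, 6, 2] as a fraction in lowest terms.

Fold from the inside: start with 2/1.
  6 + 1/2 = 13/2
  1 + 2/13 = 15/13
  1 + 13/15 = 28/15
  9 + 15/28 = 267/28

267/28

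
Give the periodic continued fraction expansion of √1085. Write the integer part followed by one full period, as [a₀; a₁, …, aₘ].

[32; 1, 15, 2, 15, 1, 64]

a₀ = ⌊√1085⌋ = 32.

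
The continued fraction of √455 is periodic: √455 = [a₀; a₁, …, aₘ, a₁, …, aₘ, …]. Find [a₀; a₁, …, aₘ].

[21; 3, 42]

a₀ = ⌊√455⌋ = 21.
With m₀=0, d₀=1 and mₖ₊₁ = dₖaₖ − mₖ, dₖ₊₁ = (n − mₖ₊₁²)/dₖ, aₖ₊₁ = ⌊(a₀+mₖ₊₁)/dₖ₊₁⌋:
  k=1: m=21, d=14, a=3
  k=2: m=21, d=1, a=42
d=1 and a=2a₀=42 at k=2, so the next step gives (m, d) = (21, 14) again — its k=1 value — and the period has length 2.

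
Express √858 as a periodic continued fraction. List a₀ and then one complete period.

[29; 3, 2, 3, 58]

a₀ = ⌊√858⌋ = 29.
With m₀=0, d₀=1 and mₖ₊₁ = dₖaₖ − mₖ, dₖ₊₁ = (n − mₖ₊₁²)/dₖ, aₖ₊₁ = ⌊(a₀+mₖ₊₁)/dₖ₊₁⌋:
  k=1: m=29, d=17, a=3
  k=2: m=22, d=22, a=2
  k=3: m=22, d=17, a=3
  k=4: m=29, d=1, a=58
d=1 and a=2a₀=58 at k=4, so the next step gives (m, d) = (29, 17) again — its k=1 value — and the period has length 4.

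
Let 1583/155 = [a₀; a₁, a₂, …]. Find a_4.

1583 = 10·155 + 33   →  a_0 = 10
155 = 4·33 + 23   →  a_1 = 4
33 = 1·23 + 10   →  a_2 = 1
23 = 2·10 + 3   →  a_3 = 2
10 = 3·3 + 1   →  a_4 = 3

3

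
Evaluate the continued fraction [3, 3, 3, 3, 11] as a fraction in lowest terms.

Using pₖ = aₖpₖ₋₁ + pₖ₋₂ and qₖ = aₖqₖ₋₁ + qₖ₋₂:
  k=0: a=3, p=3, q=1
  k=1: a=3, p=10, q=3
  k=2: a=3, p=33, q=10
  k=3: a=3, p=109, q=33
  k=4: a=11, p=1232, q=373

1232/373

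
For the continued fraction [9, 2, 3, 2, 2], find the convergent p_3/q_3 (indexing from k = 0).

151/16

Using pₖ = aₖpₖ₋₁ + pₖ₋₂, qₖ = aₖqₖ₋₁ + qₖ₋₂ (with p₋₁=1, p₋₂=0, q₋₁=0, q₋₂=1):
  k=0: a=9, p=9, q=1
  k=1: a=2, p=19, q=2
  k=2: a=3, p=66, q=7
  k=3: a=2, p=151, q=16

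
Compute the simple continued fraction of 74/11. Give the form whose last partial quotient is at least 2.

[6; 1, 2, 1, 2]

74 = 6·11 + 8
11 = 1·8 + 3
8 = 2·3 + 2
3 = 1·2 + 1
2 = 2·1 + 0  (stop)
So 74/11 = [6; 1, 2, 1, 2].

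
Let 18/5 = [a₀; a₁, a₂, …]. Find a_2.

1

18 = 3·5 + 3   →  a_0 = 3
5 = 1·3 + 2   →  a_1 = 1
3 = 1·2 + 1   →  a_2 = 1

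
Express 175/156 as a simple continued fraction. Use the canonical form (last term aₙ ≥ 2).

[1; 8, 4, 1, 3]

175 = 1×156 + 19
156 = 8×19 + 4
19 = 4×4 + 3
4 = 1×3 + 1
3 = 3×1 + 0  (stop)
So 175/156 = [1; 8, 4, 1, 3].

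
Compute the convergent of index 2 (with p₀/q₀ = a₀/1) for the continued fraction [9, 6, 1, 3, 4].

64/7

Using pₖ = aₖpₖ₋₁ + pₖ₋₂, qₖ = aₖqₖ₋₁ + qₖ₋₂ (with p₋₁=1, p₋₂=0, q₋₁=0, q₋₂=1):
  k=0: a=9, p=9, q=1
  k=1: a=6, p=55, q=6
  k=2: a=1, p=64, q=7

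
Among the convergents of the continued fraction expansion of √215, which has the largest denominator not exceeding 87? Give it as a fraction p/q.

√215 = [14; 1, 1, 1, 28, …] (period length 4).
Convergents:
  p_0/q_0 = 14/1
  p_1/q_1 = 15/1
  p_2/q_2 = 29/2
  p_3/q_3 = 44/3
  p_4/q_4 = 1261/86
  p_5/q_5 = 1305/89
q_4 = 86 ≤ 87 < 89 = q_5, so the answer is 1261/86.

1261/86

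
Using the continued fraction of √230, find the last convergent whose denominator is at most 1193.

√230 = [15; 6, 30, …] (period length 2).
Convergents:
  p_0/q_0 = 15/1
  p_1/q_1 = 91/6
  p_2/q_2 = 2745/181
  p_3/q_3 = 16561/1092
  p_4/q_4 = 499575/32941
q_3 = 1092 ≤ 1193 < 32941 = q_4, so the answer is 16561/1092.

16561/1092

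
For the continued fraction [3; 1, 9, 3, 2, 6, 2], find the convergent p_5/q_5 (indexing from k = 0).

1807/463

Using pₖ = aₖpₖ₋₁ + pₖ₋₂, qₖ = aₖqₖ₋₁ + qₖ₋₂ (with p₋₁=1, p₋₂=0, q₋₁=0, q₋₂=1):
  k=0: a=3, p=3, q=1
  k=1: a=1, p=4, q=1
  k=2: a=9, p=39, q=10
  k=3: a=3, p=121, q=31
  k=4: a=2, p=281, q=72
  k=5: a=6, p=1807, q=463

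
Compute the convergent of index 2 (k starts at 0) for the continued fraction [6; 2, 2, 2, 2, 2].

32/5

Using pₖ = aₖpₖ₋₁ + pₖ₋₂, qₖ = aₖqₖ₋₁ + qₖ₋₂ (with p₋₁=1, p₋₂=0, q₋₁=0, q₋₂=1):
  k=0: a=6, p=6, q=1
  k=1: a=2, p=13, q=2
  k=2: a=2, p=32, q=5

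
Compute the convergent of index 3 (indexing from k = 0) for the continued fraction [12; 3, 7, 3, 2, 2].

Using pₖ = aₖpₖ₋₁ + pₖ₋₂, qₖ = aₖqₖ₋₁ + qₖ₋₂ (with p₋₁=1, p₋₂=0, q₋₁=0, q₋₂=1):
  k=0: a=12, p=12, q=1
  k=1: a=3, p=37, q=3
  k=2: a=7, p=271, q=22
  k=3: a=3, p=850, q=69

850/69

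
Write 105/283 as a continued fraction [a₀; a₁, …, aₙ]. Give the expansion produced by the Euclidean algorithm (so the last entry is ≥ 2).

[0; 2, 1, 2, 3, 1, 1, 4]

105 = 0×283 + 105
283 = 2×105 + 73
105 = 1×73 + 32
73 = 2×32 + 9
32 = 3×9 + 5
9 = 1×5 + 4
5 = 1×4 + 1
4 = 4×1 + 0  (stop)
So 105/283 = [0; 2, 1, 2, 3, 1, 1, 4].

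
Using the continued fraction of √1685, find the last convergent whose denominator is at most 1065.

34522/841

√1685 = [41; 20, 1, 1, 20, 82, …] (period length 5).
Convergents:
  p_0/q_0 = 41/1
  p_1/q_1 = 821/20
  p_2/q_2 = 862/21
  p_3/q_3 = 1683/41
  p_4/q_4 = 34522/841
  p_5/q_5 = 2832487/69003
q_4 = 841 ≤ 1065 < 69003 = q_5, so the answer is 34522/841.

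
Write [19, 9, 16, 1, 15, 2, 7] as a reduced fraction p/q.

Using pₖ = aₖpₖ₋₁ + pₖ₋₂ and qₖ = aₖqₖ₋₁ + qₖ₋₂:
  k=0: a=19, p=19, q=1
  k=1: a=9, p=172, q=9
  k=2: a=16, p=2771, q=145
  k=3: a=1, p=2943, q=154
  k=4: a=15, p=46916, q=2455
  k=5: a=2, p=96775, q=5064
  k=6: a=7, p=724341, q=37903

724341/37903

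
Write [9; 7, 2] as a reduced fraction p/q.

Fold from the inside: start with 2/1.
  7 + 1/2 = 15/2
  9 + 2/15 = 137/15

137/15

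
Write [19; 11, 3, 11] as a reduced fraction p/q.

Using pₖ = aₖpₖ₋₁ + pₖ₋₂ and qₖ = aₖqₖ₋₁ + qₖ₋₂:
  k=0: a=19, p=19, q=1
  k=1: a=11, p=210, q=11
  k=2: a=3, p=649, q=34
  k=3: a=11, p=7349, q=385

7349/385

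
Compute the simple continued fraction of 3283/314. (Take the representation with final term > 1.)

[10; 2, 5, 9, 3]

3283 = 10·314 + 143
314 = 2·143 + 28
143 = 5·28 + 3
28 = 9·3 + 1
3 = 3·1 + 0  (stop)
So 3283/314 = [10; 2, 5, 9, 3].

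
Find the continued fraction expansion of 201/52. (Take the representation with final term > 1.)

[3; 1, 6, 2, 3]

201 = 3×52 + 45
52 = 1×45 + 7
45 = 6×7 + 3
7 = 2×3 + 1
3 = 3×1 + 0  (stop)
So 201/52 = [3; 1, 6, 2, 3].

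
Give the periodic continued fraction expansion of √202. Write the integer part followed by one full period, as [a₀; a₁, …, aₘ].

a₀ = ⌊√202⌋ = 14.
With m₀=0, d₀=1 and mₖ₊₁ = dₖaₖ − mₖ, dₖ₊₁ = (n − mₖ₊₁²)/dₖ, aₖ₊₁ = ⌊(a₀+mₖ₊₁)/dₖ₊₁⌋:
  k=1: m=14, d=6, a=4
  k=2: m=10, d=17, a=1
  k=3: m=7, d=9, a=2
  k=4: m=11, d=9, a=2
  k=5: m=7, d=17, a=1
  k=6: m=10, d=6, a=4
  k=7: m=14, d=1, a=28
d=1 and a=2a₀=28 at k=7, so the next step gives (m, d) = (14, 6) again — its k=1 value — and the period has length 7.

[14; 4, 1, 2, 2, 1, 4, 28]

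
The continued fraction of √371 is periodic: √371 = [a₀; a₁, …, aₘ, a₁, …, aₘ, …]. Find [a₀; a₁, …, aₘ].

[19; 3, 1, 4, 1, 3, 38]

a₀ = ⌊√371⌋ = 19.
With m₀=0, d₀=1 and mₖ₊₁ = dₖaₖ − mₖ, dₖ₊₁ = (n − mₖ₊₁²)/dₖ, aₖ₊₁ = ⌊(a₀+mₖ₊₁)/dₖ₊₁⌋:
  k=1: m=19, d=10, a=3
  k=2: m=11, d=25, a=1
  k=3: m=14, d=7, a=4
  k=4: m=14, d=25, a=1
  k=5: m=11, d=10, a=3
  k=6: m=19, d=1, a=38
d=1 and a=2a₀=38 at k=6, so the next step gives (m, d) = (19, 10) again — its k=1 value — and the period has length 6.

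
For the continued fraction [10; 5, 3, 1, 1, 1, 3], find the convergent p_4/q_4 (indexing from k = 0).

Using pₖ = aₖpₖ₋₁ + pₖ₋₂, qₖ = aₖqₖ₋₁ + qₖ₋₂ (with p₋₁=1, p₋₂=0, q₋₁=0, q₋₂=1):
  k=0: a=10, p=10, q=1
  k=1: a=5, p=51, q=5
  k=2: a=3, p=163, q=16
  k=3: a=1, p=214, q=21
  k=4: a=1, p=377, q=37

377/37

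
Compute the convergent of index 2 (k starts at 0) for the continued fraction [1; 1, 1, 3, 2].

3/2

Using pₖ = aₖpₖ₋₁ + pₖ₋₂, qₖ = aₖqₖ₋₁ + qₖ₋₂ (with p₋₁=1, p₋₂=0, q₋₁=0, q₋₂=1):
  k=0: a=1, p=1, q=1
  k=1: a=1, p=2, q=1
  k=2: a=1, p=3, q=2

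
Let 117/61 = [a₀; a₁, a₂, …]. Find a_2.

11

117 = 1·61 + 56   →  a_0 = 1
61 = 1·56 + 5   →  a_1 = 1
56 = 11·5 + 1   →  a_2 = 11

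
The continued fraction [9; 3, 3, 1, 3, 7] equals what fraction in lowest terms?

3313/356

Using pₖ = aₖpₖ₋₁ + pₖ₋₂ and qₖ = aₖqₖ₋₁ + qₖ₋₂:
  k=0: a=9, p=9, q=1
  k=1: a=3, p=28, q=3
  k=2: a=3, p=93, q=10
  k=3: a=1, p=121, q=13
  k=4: a=3, p=456, q=49
  k=5: a=7, p=3313, q=356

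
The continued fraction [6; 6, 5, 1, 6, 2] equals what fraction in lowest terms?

3346/543

Using pₖ = aₖpₖ₋₁ + pₖ₋₂ and qₖ = aₖqₖ₋₁ + qₖ₋₂:
  k=0: a=6, p=6, q=1
  k=1: a=6, p=37, q=6
  k=2: a=5, p=191, q=31
  k=3: a=1, p=228, q=37
  k=4: a=6, p=1559, q=253
  k=5: a=2, p=3346, q=543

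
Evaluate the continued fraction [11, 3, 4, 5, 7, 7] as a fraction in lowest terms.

Using pₖ = aₖpₖ₋₁ + pₖ₋₂ and qₖ = aₖqₖ₋₁ + qₖ₋₂:
  k=0: a=11, p=11, q=1
  k=1: a=3, p=34, q=3
  k=2: a=4, p=147, q=13
  k=3: a=5, p=769, q=68
  k=4: a=7, p=5530, q=489
  k=5: a=7, p=39479, q=3491

39479/3491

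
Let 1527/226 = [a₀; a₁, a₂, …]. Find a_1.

1527 = 6·226 + 171   →  a_0 = 6
226 = 1·171 + 55   →  a_1 = 1

1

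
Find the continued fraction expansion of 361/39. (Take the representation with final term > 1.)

[9; 3, 1, 9]

361 = 9*39 + 10
39 = 3*10 + 9
10 = 1*9 + 1
9 = 9*1 + 0  (stop)
So 361/39 = [9; 3, 1, 9].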